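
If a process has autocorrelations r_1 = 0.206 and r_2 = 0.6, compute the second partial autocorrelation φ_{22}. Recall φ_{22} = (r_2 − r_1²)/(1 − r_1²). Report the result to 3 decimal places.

0.582

φ_{22} = (r_2 − r_1²) / (1 − r_1²)
r_1² = (0.206)² = 0.042436
Numerator = 0.6 − 0.0424 = 0.5576; denominator = 1 − 0.0424 = 0.9576
φ_{22} = 0.5576 / 0.9576 = 0.582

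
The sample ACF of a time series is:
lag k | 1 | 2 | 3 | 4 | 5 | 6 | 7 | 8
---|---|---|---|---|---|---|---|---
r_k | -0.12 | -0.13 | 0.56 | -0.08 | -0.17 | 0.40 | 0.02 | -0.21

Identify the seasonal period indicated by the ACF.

The largest autocorrelation is r_3 = 0.56, with a weaker echo at lag 6 (0.40); the remaining lags stay at or below 0.02.
The dominant spike at lag 3 indicates a seasonal period of 3.

3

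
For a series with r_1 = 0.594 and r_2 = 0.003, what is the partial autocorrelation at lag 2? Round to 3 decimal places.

φ_{22} = (r_2 − r_1²) / (1 − r_1²)
r_1² = (0.594)² = 0.352836
Numerator = 0.003 − 0.3528 = -0.3498; denominator = 1 − 0.3528 = 0.6472
φ_{22} = -0.3498 / 0.6472 = -0.541

-0.541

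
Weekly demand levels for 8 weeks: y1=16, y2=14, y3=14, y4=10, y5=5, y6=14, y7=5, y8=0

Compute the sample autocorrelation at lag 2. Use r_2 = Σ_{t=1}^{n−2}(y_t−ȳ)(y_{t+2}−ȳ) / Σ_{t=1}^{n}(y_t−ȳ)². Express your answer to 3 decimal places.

-0.044

Mean ȳ = (16 + 14 + 14 + 10 + 5 + 14 + 5 + 0)/8 = 9.7500
Deviations from mean: 6.2500, 4.2500, 4.2500, 0.2500, -4.7500, 4.2500, -4.7500, -9.7500
Σ(y_t−ȳ)(y_{t+2}−ȳ) = (26.5625) + (1.0625) + (-20.1875) + (1.0625) + (22.5625) + (-41.4375) = -10.3750
Denominator Σ(y_t−ȳ)² = 233.5000
r_2 = -10.3750 / 233.5000 = -0.044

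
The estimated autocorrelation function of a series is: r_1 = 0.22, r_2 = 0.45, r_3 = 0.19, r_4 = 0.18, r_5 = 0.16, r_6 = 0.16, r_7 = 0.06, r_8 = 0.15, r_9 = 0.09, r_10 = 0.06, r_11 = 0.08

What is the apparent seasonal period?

The largest autocorrelation is r_2 = 0.45; the remaining lags stay at or below 0.22.
The dominant spike at lag 2 indicates a seasonal period of 2.

2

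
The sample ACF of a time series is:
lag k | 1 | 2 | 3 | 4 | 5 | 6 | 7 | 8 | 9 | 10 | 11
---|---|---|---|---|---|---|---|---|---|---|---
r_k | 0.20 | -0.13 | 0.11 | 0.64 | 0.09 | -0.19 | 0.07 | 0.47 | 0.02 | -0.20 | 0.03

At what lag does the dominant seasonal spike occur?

4

The largest autocorrelation is r_4 = 0.64, with a weaker echo at lag 8 (0.47); the remaining lags stay at or below 0.20.
The dominant spike at lag 4 indicates a seasonal period of 4.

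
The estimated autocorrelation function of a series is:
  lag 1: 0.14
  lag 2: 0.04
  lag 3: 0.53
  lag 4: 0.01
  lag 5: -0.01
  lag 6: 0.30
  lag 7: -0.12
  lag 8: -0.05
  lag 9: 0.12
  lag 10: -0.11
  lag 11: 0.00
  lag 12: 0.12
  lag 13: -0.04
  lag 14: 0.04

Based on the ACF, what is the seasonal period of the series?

The largest autocorrelation is r_3 = 0.53, with a weaker echo at lag 6 (0.30); the remaining lags stay at or below 0.14.
The dominant spike at lag 3 indicates a seasonal period of 3.

3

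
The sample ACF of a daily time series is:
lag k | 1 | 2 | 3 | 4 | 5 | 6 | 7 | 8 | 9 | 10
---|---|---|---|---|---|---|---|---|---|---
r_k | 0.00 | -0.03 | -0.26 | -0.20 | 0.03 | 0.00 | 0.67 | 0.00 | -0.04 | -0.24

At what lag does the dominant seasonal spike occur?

The largest autocorrelation is r_7 = 0.67; the remaining lags stay at or below 0.03.
The dominant spike at lag 7 indicates a seasonal period of 7.

7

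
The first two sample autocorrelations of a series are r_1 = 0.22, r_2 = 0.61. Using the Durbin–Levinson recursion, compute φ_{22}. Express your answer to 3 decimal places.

0.590

φ_{22} = (r_2 − r_1²) / (1 − r_1²)
r_1² = (0.22)² = 0.0484
Numerator = 0.61 − 0.0484 = 0.5616; denominator = 1 − 0.0484 = 0.9516
φ_{22} = 0.5616 / 0.9516 = 0.590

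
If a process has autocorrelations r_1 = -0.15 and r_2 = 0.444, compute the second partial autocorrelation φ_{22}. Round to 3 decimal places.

0.431

φ_{22} = (r_2 − r_1²) / (1 − r_1²)
r_1² = (-0.15)² = 0.0225
Numerator = 0.444 − 0.0225 = 0.4215; denominator = 1 − 0.0225 = 0.9775
φ_{22} = 0.4215 / 0.9775 = 0.431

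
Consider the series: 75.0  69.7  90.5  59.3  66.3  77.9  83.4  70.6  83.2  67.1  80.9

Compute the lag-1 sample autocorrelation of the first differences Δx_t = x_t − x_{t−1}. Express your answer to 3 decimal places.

-0.616

First differences Δx: -5.3, 20.8, -31.2, 7.0, 11.6, 5.5, -12.8, 12.6, -16.1, 13.8
Mean of differences = 0.5900
Numerator Σ(Δx_t−Δx̄)(Δx_{t+1}−Δx̄) = -1488.1341
Denominator Σ(Δx_t−Δx̄)² = 2416.7490
r_1(Δx) = -1488.1341 / 2416.7490 = -0.616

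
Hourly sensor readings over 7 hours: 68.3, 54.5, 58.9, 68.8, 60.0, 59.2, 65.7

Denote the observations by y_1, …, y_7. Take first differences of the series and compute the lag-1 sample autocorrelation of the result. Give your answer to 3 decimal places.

First differences Δy: -13.8, 4.4, 9.9, -8.8, -0.8, 6.5
Mean of differences = -0.4333
Numerator Σ(Δy_t−Δȳ)(Δy_{t+1}−Δȳ) = -100.5911
Denominator Σ(Δy_t−Δȳ)² = 427.0133
r_1(Δy) = -100.5911 / 427.0133 = -0.236

-0.236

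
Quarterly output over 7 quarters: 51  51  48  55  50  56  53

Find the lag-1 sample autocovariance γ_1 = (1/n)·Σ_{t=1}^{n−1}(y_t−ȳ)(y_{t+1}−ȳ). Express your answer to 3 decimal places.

Mean ȳ = (51 + 51 + 48 + 55 + 50 + 56 + 53)/7 = 52.0000
Σ_{t=1}^{6}(y_t−ȳ)(y_{t+1}−ȳ) = -17.0000
γ_1 = -17.0000 / 7 = -2.429

-2.429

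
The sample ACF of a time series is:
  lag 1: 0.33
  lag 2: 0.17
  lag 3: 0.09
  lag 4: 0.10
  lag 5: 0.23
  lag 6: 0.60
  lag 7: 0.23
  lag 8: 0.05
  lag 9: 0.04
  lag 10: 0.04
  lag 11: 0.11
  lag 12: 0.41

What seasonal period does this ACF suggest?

The largest autocorrelation is r_6 = 0.60, with a weaker echo at lag 12 (0.41); the remaining lags stay at or below 0.33. The elevated value at lag 1 (0.33), dropping to 0.17 at lag 2, reflects decaying short-term dependence rather than seasonality.
The dominant spike at lag 6 indicates a seasonal period of 6.

6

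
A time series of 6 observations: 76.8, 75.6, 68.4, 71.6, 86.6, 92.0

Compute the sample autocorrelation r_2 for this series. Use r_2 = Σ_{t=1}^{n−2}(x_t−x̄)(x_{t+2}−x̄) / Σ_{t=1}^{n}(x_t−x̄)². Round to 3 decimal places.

Mean x̄ = (76.8 + 75.6 + 68.4 + 71.6 + 86.6 + 92.0)/6 = 78.5000
Deviations from mean: -1.7000, -2.9000, -10.1000, -6.9000, 8.1000, 13.5000
Σ(x_t−x̄)(x_{t+2}−x̄) = (17.1700) + (20.0100) + (-81.8100) + (-93.1500) = -137.7800
Denominator Σ(x_t−x̄)² = 408.7800
r_2 = -137.7800 / 408.7800 = -0.337

-0.337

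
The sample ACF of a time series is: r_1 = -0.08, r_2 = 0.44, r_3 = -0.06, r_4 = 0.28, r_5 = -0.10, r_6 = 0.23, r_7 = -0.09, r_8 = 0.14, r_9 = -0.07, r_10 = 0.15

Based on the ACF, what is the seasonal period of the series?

2

The largest autocorrelation is r_2 = 0.44, with weaker echoes at lags 4 (0.28), 6 (0.23) and 10 (0.15); the remaining lags stay at or below 0.14.
The dominant spike at lag 2 indicates a seasonal period of 2.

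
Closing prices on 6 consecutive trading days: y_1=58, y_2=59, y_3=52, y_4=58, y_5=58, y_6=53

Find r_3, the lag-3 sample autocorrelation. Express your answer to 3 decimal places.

Mean ȳ = (58 + 59 + 52 + 58 + 58 + 53)/6 = 56.3333
Deviations from mean: 1.6667, 2.6667, -4.3333, 1.6667, 1.6667, -3.3333
Σ(y_t−ȳ)(y_{t+3}−ȳ) = (2.7778) + (4.4444) + (14.4444) = 21.6667
Denominator Σ(y_t−ȳ)² = 45.3333
r_3 = 21.6667 / 45.3333 = 0.478

0.478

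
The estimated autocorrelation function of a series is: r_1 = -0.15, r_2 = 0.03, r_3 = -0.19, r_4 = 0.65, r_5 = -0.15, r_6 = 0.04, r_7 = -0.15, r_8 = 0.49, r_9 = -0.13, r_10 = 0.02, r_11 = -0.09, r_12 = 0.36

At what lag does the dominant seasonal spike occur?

The largest autocorrelation is r_4 = 0.65, with weaker echoes at lags 8 (0.49) and 12 (0.36); the remaining lags stay at or below 0.04.
The dominant spike at lag 4 indicates a seasonal period of 4.

4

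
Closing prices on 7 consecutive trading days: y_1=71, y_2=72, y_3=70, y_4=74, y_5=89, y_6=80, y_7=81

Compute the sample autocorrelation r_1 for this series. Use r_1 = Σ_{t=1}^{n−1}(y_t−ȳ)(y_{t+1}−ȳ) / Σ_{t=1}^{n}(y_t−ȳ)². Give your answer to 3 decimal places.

0.341

Mean ȳ = (71 + 72 + 70 + 74 + 89 + 80 + 81)/7 = 76.7143
Deviations from mean: -5.7143, -4.7143, -6.7143, -2.7143, 12.2857, 3.2857, 4.2857
Numerator Σ_{t=1}^{6}(y_t−ȳ)(y_{t+1}−ȳ) = 97.9184
Denominator Σ(y_t−ȳ)² = 287.4286
r_1 = 97.9184 / 287.4286 = 0.341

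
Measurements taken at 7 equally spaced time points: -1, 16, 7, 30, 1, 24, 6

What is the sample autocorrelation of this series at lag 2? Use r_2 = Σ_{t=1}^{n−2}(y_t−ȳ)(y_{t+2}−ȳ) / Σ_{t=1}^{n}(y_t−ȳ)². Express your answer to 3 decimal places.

0.568

Mean ȳ = (-1 + 16 + 7 + 30 + 1 + 24 + 6)/7 = 11.8571
Deviations from mean: -12.8571, 4.1429, -4.8571, 18.1429, -10.8571, 12.1429, -5.8571
Numerator Σ_{t=1}^{5}(y_t−ȳ)(y_{t+2}−ȳ) = 474.2449
Denominator Σ(y_t−ȳ)² = 834.8571
r_2 = 474.2449 / 834.8571 = 0.568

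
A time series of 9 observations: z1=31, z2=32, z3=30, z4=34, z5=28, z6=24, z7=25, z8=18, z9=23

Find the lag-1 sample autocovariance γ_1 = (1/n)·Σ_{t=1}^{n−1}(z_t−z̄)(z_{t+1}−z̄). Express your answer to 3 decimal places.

Mean z̄ = (31 + 32 + 30 + 34 + 28 + 24 + 25 + 18 + 23)/9 = 27.2222
Σ_{t=1}^{8}(z_t−z̄)(z_{t+1}−z̄) = 119.5062
γ_1 = 119.5062 / 9 = 13.278

13.278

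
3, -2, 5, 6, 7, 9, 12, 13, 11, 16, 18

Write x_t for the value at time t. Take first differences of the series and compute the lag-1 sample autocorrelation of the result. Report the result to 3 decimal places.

First differences Δx: -5, 7, 1, 1, 2, 3, 1, -2, 5, 2
Mean of differences = 1.5000
Numerator Σ(Δx_t−Δx̄)(Δx_{t+1}−Δx̄) = -47.2500
Denominator Σ(Δx_t−Δx̄)² = 100.5000
r_1(Δx) = -47.2500 / 100.5000 = -0.470

-0.470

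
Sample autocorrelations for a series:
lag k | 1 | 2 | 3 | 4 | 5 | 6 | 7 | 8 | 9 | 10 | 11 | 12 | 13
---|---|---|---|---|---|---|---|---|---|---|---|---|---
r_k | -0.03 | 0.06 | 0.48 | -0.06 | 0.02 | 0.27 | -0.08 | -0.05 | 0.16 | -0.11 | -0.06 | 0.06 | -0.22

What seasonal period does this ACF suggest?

3

The largest autocorrelation is r_3 = 0.48, with weaker echoes at lags 6 (0.27) and 9 (0.16); the remaining lags stay at or below 0.06.
The dominant spike at lag 3 indicates a seasonal period of 3.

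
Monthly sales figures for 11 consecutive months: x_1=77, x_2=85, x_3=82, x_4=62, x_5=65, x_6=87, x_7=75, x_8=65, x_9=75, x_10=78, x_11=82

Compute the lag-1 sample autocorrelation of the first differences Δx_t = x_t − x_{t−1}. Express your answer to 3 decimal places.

-0.118

First differences Δx: 8, -3, -20, 3, 22, -12, -10, 10, 3, 4
Mean of differences = 0.5000
Numerator Σ(Δx_t−Δx̄)(Δx_{t+1}−Δx̄) = -156.7500
Denominator Σ(Δx_t−Δx̄)² = 1332.5000
r_1(Δx) = -156.7500 / 1332.5000 = -0.118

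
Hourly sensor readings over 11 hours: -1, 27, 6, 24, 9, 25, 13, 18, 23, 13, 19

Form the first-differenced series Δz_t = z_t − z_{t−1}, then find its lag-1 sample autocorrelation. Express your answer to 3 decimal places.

First differences Δz: 28, -21, 18, -15, 16, -12, 5, 5, -10, 6
Mean of differences = 2.0000
Numerator Σ(Δz_t−Δz̄)(Δz_{t+1}−Δz̄) = -1789.0000
Denominator Σ(Δz_t−Δz̄)² = 2320.0000
r_1(Δz) = -1789.0000 / 2320.0000 = -0.771

-0.771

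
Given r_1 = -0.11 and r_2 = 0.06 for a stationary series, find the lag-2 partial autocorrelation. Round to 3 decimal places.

φ_{22} = (r_2 − r_1²) / (1 − r_1²)
r_1² = (-0.11)² = 0.0121
Numerator = 0.06 − 0.0121 = 0.0479; denominator = 1 − 0.0121 = 0.9879
φ_{22} = 0.0479 / 0.9879 = 0.048

0.048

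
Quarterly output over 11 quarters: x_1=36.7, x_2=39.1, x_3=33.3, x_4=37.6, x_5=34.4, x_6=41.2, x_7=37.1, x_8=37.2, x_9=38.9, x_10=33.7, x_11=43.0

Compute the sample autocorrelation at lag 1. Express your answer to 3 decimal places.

-0.531

Mean x̄ = (36.7 + 39.1 + 33.3 + 37.6 + 34.4 + 41.2 + 37.1 + 37.2 + 38.9 + 33.7 + 43.0)/11 = 37.4727
Numerator Σ_{t=1}^{10}(x_t−x̄)(x_{t+1}−x̄) = -48.3371
Denominator Σ(x_t−x̄)² = 91.0418
r_1 = -48.3371 / 91.0418 = -0.531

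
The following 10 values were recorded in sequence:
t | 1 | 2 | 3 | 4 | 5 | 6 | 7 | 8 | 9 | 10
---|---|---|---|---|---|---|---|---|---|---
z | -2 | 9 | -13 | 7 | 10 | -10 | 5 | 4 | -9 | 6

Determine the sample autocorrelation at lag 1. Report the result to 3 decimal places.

Mean z̄ = (-2 + 9 − 13 + 7 + 10 − 10 + 5 + 4 − 9 + 6)/10 = 0.7000
Numerator Σ_{t=1}^{9}(z_t−z̄)(z_{t+1}−z̄) = -378.5900
Denominator Σ(z_t−z̄)² = 656.1000
r_1 = -378.5900 / 656.1000 = -0.577

-0.577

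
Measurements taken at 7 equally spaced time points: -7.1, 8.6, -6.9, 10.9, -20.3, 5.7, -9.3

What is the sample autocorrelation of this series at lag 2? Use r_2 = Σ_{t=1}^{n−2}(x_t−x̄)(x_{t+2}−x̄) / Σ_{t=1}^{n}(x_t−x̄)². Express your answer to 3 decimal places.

Mean x̄ = (-7.1 + 8.6 − 6.9 + 10.9 − 20.3 + 5.7 − 9.3)/7 = -2.6286
Deviations from mean: -4.4714, 11.2286, -4.2714, 13.5286, -17.6714, 8.3286, -6.6714
Σ(x_t−x̄)(x_{t+2}−x̄) = (19.0994) + (151.9065) + (75.4822) + (112.6737) + (117.8937) = 477.0555
Denominator Σ(x_t−x̄)² = 773.4943
r_2 = 477.0555 / 773.4943 = 0.617

0.617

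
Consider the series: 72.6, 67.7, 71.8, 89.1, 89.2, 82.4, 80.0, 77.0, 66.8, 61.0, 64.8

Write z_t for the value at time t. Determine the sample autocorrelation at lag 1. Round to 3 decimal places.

Mean z̄ = (72.6 + 67.7 + 71.8 + 89.1 + 89.2 + 82.4 + 80.0 + 77.0 + 66.8 + 61.0 + 64.8)/11 = 74.7636
Numerator Σ_{t=1}^{10}(z_t−z̄)(z_{t+1}−z̄) = 591.5678
Denominator Σ(z_t−z̄)² = 920.1655
r_1 = 591.5678 / 920.1655 = 0.643

0.643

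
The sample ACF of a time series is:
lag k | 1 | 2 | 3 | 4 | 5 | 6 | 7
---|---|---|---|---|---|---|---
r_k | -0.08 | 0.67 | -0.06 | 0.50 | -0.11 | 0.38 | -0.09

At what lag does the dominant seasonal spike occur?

The largest autocorrelation is r_2 = 0.67, with weaker echoes at lags 4 (0.50) and 6 (0.38); the remaining lags stay at or below -0.06.
The dominant spike at lag 2 indicates a seasonal period of 2.

2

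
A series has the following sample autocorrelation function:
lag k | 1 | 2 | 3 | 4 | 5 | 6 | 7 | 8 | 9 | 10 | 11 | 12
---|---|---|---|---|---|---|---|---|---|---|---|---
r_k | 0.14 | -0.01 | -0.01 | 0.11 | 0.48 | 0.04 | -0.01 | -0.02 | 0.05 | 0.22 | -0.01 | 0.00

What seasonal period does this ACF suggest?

The largest autocorrelation is r_5 = 0.48, with a weaker echo at lag 10 (0.22); the remaining lags stay at or below 0.14.
The dominant spike at lag 5 indicates a seasonal period of 5.

5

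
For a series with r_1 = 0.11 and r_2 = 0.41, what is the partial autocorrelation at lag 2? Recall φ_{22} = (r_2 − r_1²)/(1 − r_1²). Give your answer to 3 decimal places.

φ_{22} = (r_2 − r_1²) / (1 − r_1²)
r_1² = (0.11)² = 0.0121
Numerator = 0.41 − 0.0121 = 0.3979; denominator = 1 − 0.0121 = 0.9879
φ_{22} = 0.3979 / 0.9879 = 0.403

0.403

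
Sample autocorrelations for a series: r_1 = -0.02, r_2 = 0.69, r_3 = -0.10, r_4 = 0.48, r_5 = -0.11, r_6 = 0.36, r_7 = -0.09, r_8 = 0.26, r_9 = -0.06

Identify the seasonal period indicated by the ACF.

2

The largest autocorrelation is r_2 = 0.69, with weaker echoes at lags 4 (0.48), 6 (0.36) and 8 (0.26); the remaining lags stay at or below -0.02.
The dominant spike at lag 2 indicates a seasonal period of 2.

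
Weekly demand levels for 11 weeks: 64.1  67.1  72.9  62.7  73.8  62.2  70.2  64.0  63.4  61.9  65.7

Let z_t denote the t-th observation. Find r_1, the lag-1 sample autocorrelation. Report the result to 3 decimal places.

Mean z̄ = (64.1 + 67.1 + 72.9 + 62.7 + 73.8 + 62.2 + 70.2 + 64.0 + 63.4 + 61.9 + 65.7)/11 = 66.1818
Numerator Σ_{t=1}^{10}(z_t−z̄)(z_{t+1}−z̄) = -80.7167
Denominator Σ(z_t−z̄)² = 183.5364
r_1 = -80.7167 / 183.5364 = -0.440

-0.440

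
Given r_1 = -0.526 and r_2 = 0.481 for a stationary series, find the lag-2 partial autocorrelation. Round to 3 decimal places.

φ_{22} = (r_2 − r_1²) / (1 − r_1²)
r_1² = (-0.526)² = 0.276676
Numerator = 0.481 − 0.2767 = 0.2043; denominator = 1 − 0.2767 = 0.7233
φ_{22} = 0.2043 / 0.7233 = 0.282

0.282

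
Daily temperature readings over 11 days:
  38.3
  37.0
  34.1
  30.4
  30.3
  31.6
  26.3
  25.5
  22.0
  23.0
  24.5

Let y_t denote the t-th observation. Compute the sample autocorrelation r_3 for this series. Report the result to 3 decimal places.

Mean ȳ = (38.3 + 37.0 + 34.1 + 30.4 + 30.3 + 31.6 + 26.3 + 25.5 + 22.0 + 23.0 + 24.5)/11 = 29.3636
Numerator Σ_{t=1}^{8}(y_t−ȳ)(y_{t+3}−ȳ) = 42.0306
Denominator Σ(y_t−ȳ)² = 310.2455
r_3 = 42.0306 / 310.2455 = 0.135

0.135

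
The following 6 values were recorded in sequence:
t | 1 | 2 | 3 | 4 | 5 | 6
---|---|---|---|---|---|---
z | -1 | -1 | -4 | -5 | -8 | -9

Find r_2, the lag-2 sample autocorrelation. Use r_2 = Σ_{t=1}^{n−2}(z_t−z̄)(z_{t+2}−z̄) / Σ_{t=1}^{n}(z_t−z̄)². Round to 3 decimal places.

0.008

Mean z̄ = (-1 − 1 − 4 − 5 − 8 − 9)/6 = -4.6667
Deviations from mean: 3.6667, 3.6667, 0.6667, -0.3333, -3.3333, -4.3333
Numerator Σ_{t=1}^{4}(z_t−z̄)(z_{t+2}−z̄) = 0.4444
Denominator Σ(z_t−z̄)² = 57.3333
r_2 = 0.4444 / 57.3333 = 0.008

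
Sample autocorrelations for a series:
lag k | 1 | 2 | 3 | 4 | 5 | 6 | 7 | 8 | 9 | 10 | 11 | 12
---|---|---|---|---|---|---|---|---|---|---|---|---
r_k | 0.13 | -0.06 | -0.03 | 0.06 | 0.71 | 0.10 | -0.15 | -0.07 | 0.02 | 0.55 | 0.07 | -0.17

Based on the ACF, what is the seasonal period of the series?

5

The largest autocorrelation is r_5 = 0.71, with a weaker echo at lag 10 (0.55); the remaining lags stay at or below 0.13.
The dominant spike at lag 5 indicates a seasonal period of 5.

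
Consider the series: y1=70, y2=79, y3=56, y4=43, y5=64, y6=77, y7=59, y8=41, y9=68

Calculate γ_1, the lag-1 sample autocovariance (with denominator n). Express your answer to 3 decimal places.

Mean ȳ = (70 + 79 + 56 + 43 + 64 + 77 + 59 + 41 + 68)/9 = 61.8889
Σ_{t=1}^{8}(y_t−ȳ)(y_{t+1}−ȳ) = 30.3210
γ_1 = 30.3210 / 9 = 3.369

3.369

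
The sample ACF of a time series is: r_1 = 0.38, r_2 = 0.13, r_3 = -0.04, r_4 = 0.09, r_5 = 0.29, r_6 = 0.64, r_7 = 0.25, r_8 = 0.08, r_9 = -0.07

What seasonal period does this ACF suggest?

6

The largest autocorrelation is r_6 = 0.64; the remaining lags stay at or below 0.38. The elevated value at lag 1 (0.38), dropping to 0.13 at lag 2, reflects decaying short-term dependence rather than seasonality.
The dominant spike at lag 6 indicates a seasonal period of 6.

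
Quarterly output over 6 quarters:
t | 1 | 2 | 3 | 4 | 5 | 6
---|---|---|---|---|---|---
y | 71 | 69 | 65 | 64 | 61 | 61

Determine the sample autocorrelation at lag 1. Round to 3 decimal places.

0.520

Mean ȳ = (71 + 69 + 65 + 64 + 61 + 61)/6 = 65.1667
Deviations from mean: 5.8333, 3.8333, -0.1667, -1.1667, -4.1667, -4.1667
Numerator Σ_{t=1}^{5}(y_t−ȳ)(y_{t+1}−ȳ) = 44.1389
Denominator Σ(y_t−ȳ)² = 84.8333
r_1 = 44.1389 / 84.8333 = 0.520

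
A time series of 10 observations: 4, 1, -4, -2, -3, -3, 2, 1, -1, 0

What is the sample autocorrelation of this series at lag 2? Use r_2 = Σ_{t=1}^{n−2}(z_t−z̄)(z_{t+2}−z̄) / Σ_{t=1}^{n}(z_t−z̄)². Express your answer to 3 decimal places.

Mean z̄ = (4 + 1 − 4 − 2 − 3 − 3 + 2 + 1 − 1 + 0)/10 = -0.5000
Numerator Σ_{t=1}^{8}(z_t−z̄)(z_{t+2}−z̄) = -16.0000
Denominator Σ(z_t−z̄)² = 58.5000
r_2 = -16.0000 / 58.5000 = -0.274

-0.274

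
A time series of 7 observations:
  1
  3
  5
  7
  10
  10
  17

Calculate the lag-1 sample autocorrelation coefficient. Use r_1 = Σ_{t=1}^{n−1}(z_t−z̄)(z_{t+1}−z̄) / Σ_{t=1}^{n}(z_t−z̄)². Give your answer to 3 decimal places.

Mean z̄ = (1 + 3 + 5 + 7 + 10 + 10 + 17)/7 = 7.5714
Deviations from mean: -6.5714, -4.5714, -2.5714, -0.5714, 2.4286, 2.4286, 9.4286
Σ(z_t−z̄)(z_{t+1}−z̄) = (30.0408) + (11.7551) + (1.4694) + (-1.3878) + (5.8980) + (22.8980) = 70.6735
Denominator Σ(z_t−z̄)² = 171.7143
r_1 = 70.6735 / 171.7143 = 0.412

0.412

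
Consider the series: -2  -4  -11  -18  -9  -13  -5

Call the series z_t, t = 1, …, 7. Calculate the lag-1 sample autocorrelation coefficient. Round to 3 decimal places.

0.149

Mean z̄ = (-2 − 4 − 11 − 18 − 9 − 13 − 5)/7 = -8.8571
Deviations from mean: 6.8571, 4.8571, -2.1429, -9.1429, -0.1429, -4.1429, 3.8571
Σ(z_t−z̄)(z_{t+1}−z̄) = (33.3061) + (-10.4082) + (19.5918) + (1.3061) + (0.5918) + (-15.9796) = 28.4082
Denominator Σ(z_t−z̄)² = 190.8571
r_1 = 28.4082 / 190.8571 = 0.149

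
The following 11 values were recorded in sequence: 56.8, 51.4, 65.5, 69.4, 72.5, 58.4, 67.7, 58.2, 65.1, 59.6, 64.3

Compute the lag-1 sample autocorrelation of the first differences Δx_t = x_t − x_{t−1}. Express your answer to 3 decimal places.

First differences Δx: -5.4, 14.1, 3.9, 3.1, -14.1, 9.3, -9.5, 6.9, -5.5, 4.7
Mean of differences = 0.7500
Numerator Σ(Δx_t−Δx̄)(Δx_{t+1}−Δx̄) = -408.3125
Denominator Σ(Δx_t−Δx̄)² = 722.6650
r_1(Δx) = -408.3125 / 722.6650 = -0.565

-0.565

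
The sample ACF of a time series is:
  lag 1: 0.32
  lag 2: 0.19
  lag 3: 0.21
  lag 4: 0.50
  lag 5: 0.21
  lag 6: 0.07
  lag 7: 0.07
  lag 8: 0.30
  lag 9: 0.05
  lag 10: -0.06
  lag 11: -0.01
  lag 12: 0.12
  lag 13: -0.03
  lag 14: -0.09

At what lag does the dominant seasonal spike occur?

The largest autocorrelation is r_4 = 0.50; the remaining lags stay at or below 0.32. The elevated value at lag 1 (0.32), dropping to 0.19 at lag 2, reflects decaying short-term dependence rather than seasonality.
The dominant spike at lag 4 indicates a seasonal period of 4.

4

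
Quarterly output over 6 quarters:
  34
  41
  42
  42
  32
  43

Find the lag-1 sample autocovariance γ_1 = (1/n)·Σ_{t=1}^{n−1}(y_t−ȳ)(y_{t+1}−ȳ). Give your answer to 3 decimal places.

Mean ȳ = (34 + 41 + 42 + 42 + 32 + 43)/6 = 39.0000
Deviations: -5.0000, 2.0000, 3.0000, 3.0000, -7.0000, 4.0000
Σ_{t=1}^{5}(y_t−ȳ)(y_{t+1}−ȳ) = -44.0000
γ_1 = -44.0000 / 6 = -7.333

-7.333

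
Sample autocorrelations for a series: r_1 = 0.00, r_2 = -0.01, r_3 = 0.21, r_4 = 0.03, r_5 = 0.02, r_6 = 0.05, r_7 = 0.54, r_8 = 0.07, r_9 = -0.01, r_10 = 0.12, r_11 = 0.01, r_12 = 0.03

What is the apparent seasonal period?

The largest autocorrelation is r_7 = 0.54; the remaining lags stay at or below 0.21.
The dominant spike at lag 7 indicates a seasonal period of 7.

7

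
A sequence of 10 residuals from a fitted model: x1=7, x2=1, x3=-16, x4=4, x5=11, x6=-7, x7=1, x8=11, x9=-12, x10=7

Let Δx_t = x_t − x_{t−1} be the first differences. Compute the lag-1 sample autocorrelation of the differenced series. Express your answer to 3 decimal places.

First differences Δx: -6, -17, 20, 7, -18, 8, 10, -23, 19
Mean of differences = 0.0000
Numerator Σ(Δx_t−Δx̄)(Δx_{t+1}−Δx̄) = -955.0000
Denominator Σ(Δx_t−Δx̄)² = 2152.0000
r_1(Δx) = -955.0000 / 2152.0000 = -0.444

-0.444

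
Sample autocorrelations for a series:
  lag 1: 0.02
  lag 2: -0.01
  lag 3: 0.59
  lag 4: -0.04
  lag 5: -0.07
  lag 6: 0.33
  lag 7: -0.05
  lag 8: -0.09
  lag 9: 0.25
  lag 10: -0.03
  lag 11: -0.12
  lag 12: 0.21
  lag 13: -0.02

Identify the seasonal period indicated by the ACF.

3

The largest autocorrelation is r_3 = 0.59, with weaker echoes at lags 6 (0.33), 9 (0.25) and 12 (0.21); the remaining lags stay at or below 0.02.
The dominant spike at lag 3 indicates a seasonal period of 3.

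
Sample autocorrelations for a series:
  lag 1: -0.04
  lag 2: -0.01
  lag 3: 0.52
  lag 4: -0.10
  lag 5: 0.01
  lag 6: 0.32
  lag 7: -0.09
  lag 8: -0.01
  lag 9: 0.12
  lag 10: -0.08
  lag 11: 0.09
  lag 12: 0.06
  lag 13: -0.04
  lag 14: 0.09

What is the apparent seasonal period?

3

The largest autocorrelation is r_3 = 0.52, with a weaker echo at lag 6 (0.32); the remaining lags stay at or below 0.12.
The dominant spike at lag 3 indicates a seasonal period of 3.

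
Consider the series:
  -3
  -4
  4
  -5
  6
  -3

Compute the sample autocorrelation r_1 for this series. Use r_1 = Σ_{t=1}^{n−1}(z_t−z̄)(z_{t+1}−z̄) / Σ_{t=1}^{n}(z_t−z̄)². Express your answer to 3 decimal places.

Mean z̄ = (-3 − 4 + 4 − 5 + 6 − 3)/6 = -0.8333
Deviations from mean: -2.1667, -3.1667, 4.8333, -4.1667, 6.8333, -2.1667
Σ(z_t−z̄)(z_{t+1}−z̄) = (6.8611) + (-15.3056) + (-20.1389) + (-28.4722) + (-14.8056) = -71.8611
Denominator Σ(z_t−z̄)² = 106.8333
r_1 = -71.8611 / 106.8333 = -0.673

-0.673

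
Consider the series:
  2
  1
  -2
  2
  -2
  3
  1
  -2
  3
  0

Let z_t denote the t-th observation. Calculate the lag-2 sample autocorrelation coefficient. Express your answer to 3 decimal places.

Mean z̄ = (2 + 1 − 2 + 2 − 2 + 3 + 1 − 2 + 3 + 0)/10 = 0.6000
Numerator Σ_{t=1}^{8}(z_t−z̄)(z_{t+2}−z̄) = 2.2800
Denominator Σ(z_t−z̄)² = 36.4000
r_2 = 2.2800 / 36.4000 = 0.063

0.063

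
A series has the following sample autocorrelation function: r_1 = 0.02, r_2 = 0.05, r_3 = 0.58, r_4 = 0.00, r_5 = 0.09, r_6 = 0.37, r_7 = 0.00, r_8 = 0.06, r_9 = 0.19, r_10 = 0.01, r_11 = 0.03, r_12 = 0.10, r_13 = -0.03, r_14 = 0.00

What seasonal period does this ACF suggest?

The largest autocorrelation is r_3 = 0.58, with weaker echoes at lags 6 (0.37) and 9 (0.19); the remaining lags stay at or below 0.10.
The dominant spike at lag 3 indicates a seasonal period of 3.

3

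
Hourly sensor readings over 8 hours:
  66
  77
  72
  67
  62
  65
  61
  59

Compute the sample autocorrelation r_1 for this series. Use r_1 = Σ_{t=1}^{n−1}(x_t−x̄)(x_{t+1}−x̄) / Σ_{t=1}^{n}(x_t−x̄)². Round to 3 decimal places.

Mean x̄ = (66 + 77 + 72 + 67 + 62 + 65 + 61 + 59)/8 = 66.1250
Deviations from mean: -0.1250, 10.8750, 5.8750, 0.8750, -4.1250, -1.1250, -5.1250, -7.1250
Σ(x_t−x̄)(x_{t+1}−x̄) = (-1.3594) + (63.8906) + (5.1406) + (-3.6094) + (4.6406) + (5.7656) + (36.5156) = 110.9844
Denominator Σ(x_t−x̄)² = 248.8750
r_1 = 110.9844 / 248.8750 = 0.446

0.446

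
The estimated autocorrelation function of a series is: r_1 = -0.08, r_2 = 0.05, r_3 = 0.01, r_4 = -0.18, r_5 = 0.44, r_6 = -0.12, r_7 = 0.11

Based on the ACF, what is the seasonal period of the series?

5

The largest autocorrelation is r_5 = 0.44; the remaining lags stay at or below 0.11.
The dominant spike at lag 5 indicates a seasonal period of 5.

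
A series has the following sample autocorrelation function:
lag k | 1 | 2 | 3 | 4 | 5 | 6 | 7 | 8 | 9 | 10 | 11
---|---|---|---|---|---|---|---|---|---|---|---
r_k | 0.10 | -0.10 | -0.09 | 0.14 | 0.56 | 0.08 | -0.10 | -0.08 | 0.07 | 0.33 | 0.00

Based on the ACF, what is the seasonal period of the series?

The largest autocorrelation is r_5 = 0.56, with a weaker echo at lag 10 (0.33); the remaining lags stay at or below 0.14.
The dominant spike at lag 5 indicates a seasonal period of 5.

5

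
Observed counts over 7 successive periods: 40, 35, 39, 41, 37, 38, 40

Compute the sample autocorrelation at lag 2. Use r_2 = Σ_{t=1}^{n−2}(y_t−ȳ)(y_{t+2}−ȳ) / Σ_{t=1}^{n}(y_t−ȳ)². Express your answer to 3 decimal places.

-0.481

Mean ȳ = (40 + 35 + 39 + 41 + 37 + 38 + 40)/7 = 38.5714
Σ(y_t−ȳ)(y_{t+2}−ȳ) = (0.6122) + (-8.6735) + (-0.6735) + (-1.3878) + (-2.2449) = -12.3673
Denominator Σ(y_t−ȳ)² = 25.7143
r_2 = -12.3673 / 25.7143 = -0.481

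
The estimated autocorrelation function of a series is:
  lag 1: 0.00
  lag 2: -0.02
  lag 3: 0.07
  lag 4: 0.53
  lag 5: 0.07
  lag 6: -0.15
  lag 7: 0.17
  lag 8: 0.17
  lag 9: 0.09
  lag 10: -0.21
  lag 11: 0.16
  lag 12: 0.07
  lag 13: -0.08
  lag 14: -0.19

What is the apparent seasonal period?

The largest autocorrelation is r_4 = 0.53; the remaining lags stay at or below 0.17.
The dominant spike at lag 4 indicates a seasonal period of 4.

4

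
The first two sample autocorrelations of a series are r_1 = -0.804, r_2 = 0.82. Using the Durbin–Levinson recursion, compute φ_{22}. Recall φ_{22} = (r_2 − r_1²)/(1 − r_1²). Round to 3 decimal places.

0.491

φ_{22} = (r_2 − r_1²) / (1 − r_1²)
r_1² = (-0.804)² = 0.646416
Numerator = 0.82 − 0.6464 = 0.1736; denominator = 1 − 0.6464 = 0.3536
φ_{22} = 0.1736 / 0.3536 = 0.491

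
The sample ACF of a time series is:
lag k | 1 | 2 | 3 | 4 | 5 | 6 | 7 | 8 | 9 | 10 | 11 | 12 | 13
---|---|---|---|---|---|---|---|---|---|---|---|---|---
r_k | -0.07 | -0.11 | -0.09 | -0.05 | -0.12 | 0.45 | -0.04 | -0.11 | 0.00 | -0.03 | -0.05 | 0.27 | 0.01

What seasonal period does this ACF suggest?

The largest autocorrelation is r_6 = 0.45, with a weaker echo at lag 12 (0.27); the remaining lags stay at or below 0.01.
The dominant spike at lag 6 indicates a seasonal period of 6.

6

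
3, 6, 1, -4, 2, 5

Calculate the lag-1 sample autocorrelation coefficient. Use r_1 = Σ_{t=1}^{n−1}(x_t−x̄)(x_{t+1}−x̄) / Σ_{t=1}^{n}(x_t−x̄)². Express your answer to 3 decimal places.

Mean x̄ = (3 + 6 + 1 − 4 + 2 + 5)/6 = 2.1667
Deviations from mean: 0.8333, 3.8333, -1.1667, -6.1667, -0.1667, 2.8333
Σ(x_t−x̄)(x_{t+1}−x̄) = (3.1944) + (-4.4722) + (7.1944) + (1.0278) + (-0.4722) = 6.4722
Denominator Σ(x_t−x̄)² = 62.8333
r_1 = 6.4722 / 62.8333 = 0.103

0.103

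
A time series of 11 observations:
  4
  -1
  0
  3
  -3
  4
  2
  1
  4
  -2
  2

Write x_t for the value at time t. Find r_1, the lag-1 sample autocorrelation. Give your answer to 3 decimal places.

-0.560

Mean x̄ = (4 − 1 + 0 + 3 − 3 + 4 + 2 + 1 + 4 − 2 + 2)/11 = 1.2727
Numerator Σ_{t=1}^{10}(x_t−x̄)(x_{t+1}−x̄) = -34.8017
Denominator Σ(x_t−x̄)² = 62.1818
r_1 = -34.8017 / 62.1818 = -0.560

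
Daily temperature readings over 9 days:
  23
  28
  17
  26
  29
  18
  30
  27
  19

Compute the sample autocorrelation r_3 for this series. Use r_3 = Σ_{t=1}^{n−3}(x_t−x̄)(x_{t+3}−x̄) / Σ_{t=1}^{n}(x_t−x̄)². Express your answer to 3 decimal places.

Mean x̄ = (23 + 28 + 17 + 26 + 29 + 18 + 30 + 27 + 19)/9 = 24.1111
Σ(x_t−x̄)(x_{t+3}−x̄) = (-2.0988) + (19.0123) + (43.4568) + (11.1235) + (14.1235) + (31.2346) = 116.8519
Denominator Σ(x_t−x̄)² = 200.8889
r_3 = 116.8519 / 200.8889 = 0.582

0.582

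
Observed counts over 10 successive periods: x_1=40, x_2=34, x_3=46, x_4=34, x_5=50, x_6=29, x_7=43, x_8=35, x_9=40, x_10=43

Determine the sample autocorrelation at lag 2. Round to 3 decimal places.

Mean x̄ = (40 + 34 + 46 + 34 + 50 + 29 + 43 + 35 + 40 + 43)/10 = 39.4000
Numerator Σ_{t=1}^{8}(x_t−x̄)(x_{t+2}−x̄) = 229.4800
Denominator Σ(x_t−x̄)² = 368.4000
r_2 = 229.4800 / 368.4000 = 0.623

0.623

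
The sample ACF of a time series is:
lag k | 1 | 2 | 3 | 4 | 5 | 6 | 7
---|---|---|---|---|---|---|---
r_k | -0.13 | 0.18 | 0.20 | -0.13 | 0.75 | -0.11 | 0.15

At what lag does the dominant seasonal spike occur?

5

The largest autocorrelation is r_5 = 0.75; the remaining lags stay at or below 0.20.
The dominant spike at lag 5 indicates a seasonal period of 5.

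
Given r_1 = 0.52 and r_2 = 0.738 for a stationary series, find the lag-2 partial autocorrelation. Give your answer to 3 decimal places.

φ_{22} = (r_2 − r_1²) / (1 − r_1²)
r_1² = (0.52)² = 0.2704
Numerator = 0.738 − 0.2704 = 0.4676; denominator = 1 − 0.2704 = 0.7296
φ_{22} = 0.4676 / 0.7296 = 0.641

0.641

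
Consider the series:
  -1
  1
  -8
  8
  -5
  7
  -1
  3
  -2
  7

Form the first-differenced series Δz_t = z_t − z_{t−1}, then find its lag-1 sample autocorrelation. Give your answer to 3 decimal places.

First differences Δz: 2, -9, 16, -13, 12, -8, 4, -5, 9
Mean of differences = 0.8889
Numerator Σ(Δz_t−Δz̄)(Δz_{t+1}−Δz̄) = -717.1235
Denominator Σ(Δz_t−Δz̄)² = 832.8889
r_1(Δz) = -717.1235 / 832.8889 = -0.861

-0.861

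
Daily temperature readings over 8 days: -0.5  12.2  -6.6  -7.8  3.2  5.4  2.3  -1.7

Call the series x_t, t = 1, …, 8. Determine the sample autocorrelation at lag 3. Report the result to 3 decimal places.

Mean x̄ = (-0.5 + 12.2 − 6.6 − 7.8 + 3.2 + 5.4 + 2.3 − 1.7)/8 = 0.8125
Numerator Σ_{t=1}^{5}(x_t−x̄)(x_{t+3}−x̄) = -14.3230
Denominator Σ(x_t−x̄)² = 295.7888
r_3 = -14.3230 / 295.7888 = -0.048

-0.048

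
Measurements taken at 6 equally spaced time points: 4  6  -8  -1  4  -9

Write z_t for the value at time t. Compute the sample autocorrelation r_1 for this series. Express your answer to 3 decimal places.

Mean z̄ = (4 + 6 − 8 − 1 + 4 − 9)/6 = -0.6667
Deviations from mean: 4.6667, 6.6667, -7.3333, -0.3333, 4.6667, -8.3333
Numerator Σ_{t=1}^{5}(z_t−z̄)(z_{t+1}−z̄) = -55.7778
Denominator Σ(z_t−z̄)² = 211.3333
r_1 = -55.7778 / 211.3333 = -0.264

-0.264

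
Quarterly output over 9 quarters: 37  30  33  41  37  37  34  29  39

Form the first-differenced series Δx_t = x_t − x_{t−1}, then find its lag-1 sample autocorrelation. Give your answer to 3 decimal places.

First differences Δx: -7, 3, 8, -4, 0, -3, -5, 10
Mean of differences = 0.2500
Numerator Σ(Δx_t−Δx̄)(Δx_{t+1}−Δx̄) = -63.8125
Denominator Σ(Δx_t−Δx̄)² = 271.5000
r_1(Δx) = -63.8125 / 271.5000 = -0.235

-0.235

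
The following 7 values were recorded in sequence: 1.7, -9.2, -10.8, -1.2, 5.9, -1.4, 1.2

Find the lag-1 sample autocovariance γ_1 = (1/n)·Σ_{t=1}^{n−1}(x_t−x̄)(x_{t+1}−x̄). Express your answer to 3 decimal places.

6.122

Mean x̄ = (1.7 − 9.2 − 10.8 − 1.2 + 5.9 − 1.4 + 1.2)/7 = -1.9714
Σ_{t=1}^{6}(x_t−x̄)(x_{t+1}−x̄) = 42.8506
γ_1 = 42.8506 / 7 = 6.122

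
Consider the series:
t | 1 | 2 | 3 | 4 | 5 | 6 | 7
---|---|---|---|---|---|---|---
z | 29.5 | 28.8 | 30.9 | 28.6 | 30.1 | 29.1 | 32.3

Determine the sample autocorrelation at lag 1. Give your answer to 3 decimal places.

-0.410

Mean z̄ = (29.5 + 28.8 + 30.9 + 28.6 + 30.1 + 29.1 + 32.3)/7 = 29.9000
Deviations from mean: -0.4000, -1.1000, 1.0000, -1.3000, 0.2000, -0.8000, 2.4000
Numerator Σ_{t=1}^{6}(z_t−z̄)(z_{t+1}−z̄) = -4.3000
Denominator Σ(z_t−z̄)² = 10.5000
r_1 = -4.3000 / 10.5000 = -0.410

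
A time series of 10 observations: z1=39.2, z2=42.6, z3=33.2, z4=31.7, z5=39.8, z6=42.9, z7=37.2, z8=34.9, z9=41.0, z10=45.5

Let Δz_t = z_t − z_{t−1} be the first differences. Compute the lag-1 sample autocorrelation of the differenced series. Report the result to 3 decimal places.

0.017

First differences Δz: 3.4, -9.4, -1.5, 8.1, 3.1, -5.7, -2.3, 6.1, 4.5
Mean of differences = 0.7000
Numerator Σ(Δz_t−Δz̄)(Δz_{t+1}−Δz̄) = 4.5900
Denominator Σ(Δz_t−Δz̄)² = 268.2200
r_1(Δz) = 4.5900 / 268.2200 = 0.017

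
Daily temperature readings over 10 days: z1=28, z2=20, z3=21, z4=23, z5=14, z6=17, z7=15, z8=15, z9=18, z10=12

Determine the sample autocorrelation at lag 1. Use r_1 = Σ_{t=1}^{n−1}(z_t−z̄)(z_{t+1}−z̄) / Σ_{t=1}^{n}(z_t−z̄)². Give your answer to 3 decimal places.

Mean z̄ = (28 + 20 + 21 + 23 + 14 + 17 + 15 + 15 + 18 + 12)/10 = 18.3000
Numerator Σ_{t=1}^{9}(z_t−z̄)(z_{t+1}−z̄) = 37.2100
Denominator Σ(z_t−z̄)² = 208.1000
r_1 = 37.2100 / 208.1000 = 0.179

0.179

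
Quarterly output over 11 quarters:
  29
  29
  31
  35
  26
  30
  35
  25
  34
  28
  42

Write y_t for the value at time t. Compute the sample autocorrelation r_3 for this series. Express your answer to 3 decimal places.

-0.134

Mean ȳ = (29 + 29 + 31 + 35 + 26 + 30 + 35 + 25 + 34 + 28 + 42)/11 = 31.2727
Numerator Σ_{t=1}^{8}(y_t−ȳ)(y_{t+3}−ȳ) = -32.1322
Denominator Σ(y_t−ȳ)² = 240.1818
r_3 = -32.1322 / 240.1818 = -0.134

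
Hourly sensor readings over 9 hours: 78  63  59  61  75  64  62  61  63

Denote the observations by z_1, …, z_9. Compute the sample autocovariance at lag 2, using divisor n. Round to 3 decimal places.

Mean z̄ = (78 + 63 + 59 + 61 + 75 + 64 + 62 + 61 + 63)/9 = 65.1111
Σ_{t=1}^{7}(z_t−z̄)(z_{t+2}−z̄) = -145.5802
γ_2 = -145.5802 / 9 = -16.176

-16.176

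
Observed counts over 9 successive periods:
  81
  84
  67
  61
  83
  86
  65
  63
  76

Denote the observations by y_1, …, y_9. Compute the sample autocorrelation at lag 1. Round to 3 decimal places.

0.064

Mean ȳ = (81 + 84 + 67 + 61 + 83 + 86 + 65 + 63 + 76)/9 = 74.0000
Numerator Σ_{t=1}^{8}(y_t−ȳ)(y_{t+1}−ȳ) = 51.0000
Denominator Σ(y_t−ȳ)² = 798.0000
r_1 = 51.0000 / 798.0000 = 0.064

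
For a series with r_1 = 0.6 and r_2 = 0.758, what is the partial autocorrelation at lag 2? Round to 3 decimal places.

0.622

φ_{22} = (r_2 − r_1²) / (1 − r_1²)
r_1² = (0.6)² = 0.36
Numerator = 0.758 − 0.3600 = 0.3980; denominator = 1 − 0.3600 = 0.6400
φ_{22} = 0.3980 / 0.6400 = 0.622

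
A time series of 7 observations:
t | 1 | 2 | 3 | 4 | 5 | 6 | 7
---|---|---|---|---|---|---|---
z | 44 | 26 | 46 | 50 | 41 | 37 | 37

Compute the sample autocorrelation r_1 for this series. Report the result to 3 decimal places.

Mean z̄ = (44 + 26 + 46 + 50 + 41 + 37 + 37)/7 = 40.1429
Numerator Σ_{t=1}^{6}(z_t−z̄)(z_{t+1}−z̄) = -64.0204
Denominator Σ(z_t−z̄)² = 366.8571
r_1 = -64.0204 / 366.8571 = -0.175

-0.175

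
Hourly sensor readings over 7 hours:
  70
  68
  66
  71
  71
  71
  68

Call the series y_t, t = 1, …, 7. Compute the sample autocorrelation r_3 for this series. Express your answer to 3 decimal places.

-0.376

Mean ȳ = (70 + 68 + 66 + 71 + 71 + 71 + 68)/7 = 69.2857
Deviations from mean: 0.7143, -1.2857, -3.2857, 1.7143, 1.7143, 1.7143, -1.2857
Σ(y_t−ȳ)(y_{t+3}−ȳ) = (1.2245) + (-2.2041) + (-5.6327) + (-2.2041) = -8.8163
Denominator Σ(y_t−ȳ)² = 23.4286
r_3 = -8.8163 / 23.4286 = -0.376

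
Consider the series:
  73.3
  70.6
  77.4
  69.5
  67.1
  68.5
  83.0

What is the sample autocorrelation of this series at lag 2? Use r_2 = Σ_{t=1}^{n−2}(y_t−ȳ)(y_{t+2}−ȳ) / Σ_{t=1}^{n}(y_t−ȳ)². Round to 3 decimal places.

-0.316

Mean ȳ = (73.3 + 70.6 + 77.4 + 69.5 + 67.1 + 68.5 + 83.0)/7 = 72.7714
Deviations from mean: 0.5286, -2.1714, 4.6286, -3.2714, -5.6714, -4.2714, 10.2286
Numerator Σ_{t=1}^{5}(y_t−ȳ)(y_{t+2}−ȳ) = -60.7373
Denominator Σ(y_t−ȳ)² = 192.1543
r_2 = -60.7373 / 192.1543 = -0.316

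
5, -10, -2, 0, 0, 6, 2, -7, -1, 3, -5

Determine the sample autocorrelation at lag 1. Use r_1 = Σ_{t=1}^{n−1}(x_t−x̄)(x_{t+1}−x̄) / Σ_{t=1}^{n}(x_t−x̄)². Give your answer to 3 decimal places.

Mean x̄ = (5 − 10 − 2 + 0 + 0 + 6 + 2 − 7 − 1 + 3 − 5)/11 = -0.8182
Numerator Σ_{t=1}^{10}(x_t−x̄)(x_{t+1}−x̄) = -51.0331
Denominator Σ(x_t−x̄)² = 245.6364
r_1 = -51.0331 / 245.6364 = -0.208

-0.208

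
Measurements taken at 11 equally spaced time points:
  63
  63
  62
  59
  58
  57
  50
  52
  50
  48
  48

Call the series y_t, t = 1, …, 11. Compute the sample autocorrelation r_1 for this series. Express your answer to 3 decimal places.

0.743

Mean ȳ = (63 + 63 + 62 + 59 + 58 + 57 + 50 + 52 + 50 + 48 + 48)/11 = 55.4545
Numerator Σ_{t=1}^{10}(y_t−ȳ)(y_{t+1}−ȳ) = 267.9752
Denominator Σ(y_t−ȳ)² = 360.7273
r_1 = 267.9752 / 360.7273 = 0.743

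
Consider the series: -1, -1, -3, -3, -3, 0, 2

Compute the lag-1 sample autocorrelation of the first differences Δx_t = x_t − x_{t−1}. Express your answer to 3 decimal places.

First differences Δx: 0, -2, 0, 0, 3, 2
Mean of differences = 0.5000
Numerator Σ(Δx_t−Δx̄)(Δx_{t+1}−Δx̄) = 5.2500
Denominator Σ(Δx_t−Δx̄)² = 15.5000
r_1(Δx) = 5.2500 / 15.5000 = 0.339

0.339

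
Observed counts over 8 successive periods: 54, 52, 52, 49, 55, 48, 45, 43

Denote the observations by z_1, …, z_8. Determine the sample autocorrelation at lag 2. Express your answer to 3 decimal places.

0.062

Mean z̄ = (54 + 52 + 52 + 49 + 55 + 48 + 45 + 43)/8 = 49.7500
Deviations from mean: 4.2500, 2.2500, 2.2500, -0.7500, 5.2500, -1.7500, -4.7500, -6.7500
Numerator Σ_{t=1}^{6}(z_t−z̄)(z_{t+2}−z̄) = 7.8750
Denominator Σ(z_t−z̄)² = 127.5000
r_2 = 7.8750 / 127.5000 = 0.062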